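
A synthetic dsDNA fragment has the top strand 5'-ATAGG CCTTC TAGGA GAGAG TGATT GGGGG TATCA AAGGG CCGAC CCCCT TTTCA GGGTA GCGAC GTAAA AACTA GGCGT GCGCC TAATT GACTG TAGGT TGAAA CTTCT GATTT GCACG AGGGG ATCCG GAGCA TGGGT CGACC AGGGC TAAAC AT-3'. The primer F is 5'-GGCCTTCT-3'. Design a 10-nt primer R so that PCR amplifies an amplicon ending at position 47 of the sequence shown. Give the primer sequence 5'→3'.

5'-GGGTCGGCCC-3'

The forward primer binds at positions 4–11; the product's 3' end on the top strand is position 47.
The reverse primer anneals to the top strand over positions 38–47, i.e. to GGGCCGACCC.
Its sequence written 5'→3' is the reverse complement: GGGTCGGCCC.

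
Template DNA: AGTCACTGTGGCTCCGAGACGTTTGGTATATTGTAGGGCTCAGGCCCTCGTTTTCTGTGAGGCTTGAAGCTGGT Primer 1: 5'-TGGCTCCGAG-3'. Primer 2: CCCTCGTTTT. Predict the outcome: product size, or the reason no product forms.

No product — both primers anneal to the same strand and extend in the same direction.

Primer 1 (TGGCTCCGAG) matches the top strand at positions 9–18 (3' end points downstream).
Primer 2 (CCCTCGTTTT) also matches the top strand directly, at positions 45–54 — its reverse complement AAAACGAGGG is not present.
Both primers anneal to the bottom strand with 3' ends pointing the same way, so neither can prime synthesis back toward the other.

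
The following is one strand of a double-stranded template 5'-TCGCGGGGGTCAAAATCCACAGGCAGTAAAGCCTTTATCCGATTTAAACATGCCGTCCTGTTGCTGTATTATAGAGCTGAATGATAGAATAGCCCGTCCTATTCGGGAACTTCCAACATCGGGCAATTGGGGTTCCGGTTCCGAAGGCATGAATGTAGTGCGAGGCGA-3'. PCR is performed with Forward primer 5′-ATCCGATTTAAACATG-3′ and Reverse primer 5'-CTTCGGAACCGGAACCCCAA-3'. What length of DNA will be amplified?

Forward primer ATCCGATTTAAACATG is found on the top strand at positions 37–52.
The reverse primer's reverse complement is TTGGGGTTCCGGTTCCGAAG, which matches the template at positions 127–146.
The product runs from position 37 to position 146, so its length is 146 − 37 + 1 = 110 bp.

110 bp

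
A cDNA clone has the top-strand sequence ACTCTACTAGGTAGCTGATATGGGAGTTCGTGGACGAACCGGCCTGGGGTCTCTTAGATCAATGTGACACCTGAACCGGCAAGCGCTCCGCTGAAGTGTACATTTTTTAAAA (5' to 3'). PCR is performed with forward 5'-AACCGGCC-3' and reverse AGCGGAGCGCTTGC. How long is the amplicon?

The forward primer matches the template at positions 37–44.
The reverse primer's reverse complement is GCAAGCGCTCCGCT, which matches the template at positions 79–92.
Product length = (reverse-primer end) − (forward-primer start) + 1 = 92 − 37 + 1 = 56 bp.

56 bp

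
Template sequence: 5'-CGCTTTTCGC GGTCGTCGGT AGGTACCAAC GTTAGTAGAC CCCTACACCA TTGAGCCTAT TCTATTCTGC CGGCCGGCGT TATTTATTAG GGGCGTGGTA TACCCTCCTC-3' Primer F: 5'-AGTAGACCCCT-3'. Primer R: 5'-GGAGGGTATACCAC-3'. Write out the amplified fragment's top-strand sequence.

5'-AGTAGACCCCTACACCATTGAGCCTATTCTATTCTGCCGGCCGGCGTTATTTATTAGGGGCGTGGTATACCCTCC-3'

The forward primer matches the template at positions 34–44.
Reverse complement of the reverse primer: GTGGTATACCCTCC. This occurs on the top strand at positions 95–108.
The product is the template from position 34 through 108 (75 bp).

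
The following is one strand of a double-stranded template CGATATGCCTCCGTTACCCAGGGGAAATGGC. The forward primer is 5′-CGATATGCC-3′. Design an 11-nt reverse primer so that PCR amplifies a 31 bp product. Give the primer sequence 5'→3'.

5'-GCCATTTCCCC-3'

The forward primer binds at positions 1–9, so a 31 bp product ends at position 1 + 31 − 1 = 31.
The reverse primer anneals to the top strand over positions 21–31, i.e. to GGGGAAATGGC.
Its sequence written 5'→3' is the reverse complement: GCCATTTCCCC.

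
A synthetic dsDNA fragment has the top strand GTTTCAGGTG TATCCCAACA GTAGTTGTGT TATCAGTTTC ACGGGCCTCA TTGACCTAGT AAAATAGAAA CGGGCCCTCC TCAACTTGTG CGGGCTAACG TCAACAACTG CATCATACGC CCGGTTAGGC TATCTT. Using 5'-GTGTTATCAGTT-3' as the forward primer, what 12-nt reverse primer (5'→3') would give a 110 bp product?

5'-AAGATAGCCTAA-3'

The forward primer binds at positions 27–38, so a 110 bp product ends at position 27 + 110 − 1 = 136.
The reverse primer anneals to the top strand over positions 125–136, i.e. to TTAGGCTATCTT.
Its sequence written 5'→3' is the reverse complement: AAGATAGCCTAA.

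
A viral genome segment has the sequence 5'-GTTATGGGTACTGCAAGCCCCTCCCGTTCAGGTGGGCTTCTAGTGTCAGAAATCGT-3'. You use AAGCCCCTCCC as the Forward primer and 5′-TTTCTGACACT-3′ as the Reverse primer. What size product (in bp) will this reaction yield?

The forward primer matches the template at positions 15–25.
Taking the reverse complement of TTTCTGACACT gives AGTGTCAGAAA, found at positions 42–52 on the template; the primer anneals here to the top strand with its 3' end pointing upstream.
Amplicon spans positions 15–52: 38 bp.

38 bp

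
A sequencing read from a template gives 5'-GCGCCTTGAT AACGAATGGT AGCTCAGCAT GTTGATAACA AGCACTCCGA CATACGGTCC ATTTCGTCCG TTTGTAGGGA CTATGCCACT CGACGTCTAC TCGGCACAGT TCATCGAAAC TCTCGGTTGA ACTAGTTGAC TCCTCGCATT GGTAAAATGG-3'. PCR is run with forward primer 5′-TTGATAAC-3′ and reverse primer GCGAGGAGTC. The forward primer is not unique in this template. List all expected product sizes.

142 bp, 116 bp

The forward primer TTGATAAC matches the top strand at positions 6–13, 32–39.
The reverse primer's reverse complement is GACTCCTCGC, matching at positions 138–147.
Each forward site pairs with the reverse site to give a product ending at position 147: sizes 142, 116 bp.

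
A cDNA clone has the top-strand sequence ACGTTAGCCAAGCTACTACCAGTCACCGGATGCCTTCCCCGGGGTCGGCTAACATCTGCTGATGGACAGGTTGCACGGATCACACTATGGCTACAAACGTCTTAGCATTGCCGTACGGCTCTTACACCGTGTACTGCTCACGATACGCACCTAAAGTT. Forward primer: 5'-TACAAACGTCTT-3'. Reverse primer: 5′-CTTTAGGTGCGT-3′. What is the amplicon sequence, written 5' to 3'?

5'-TACAAACGTCTTAGCATTGCCGTACGGCTCTTACACCGTGTACTGCTCACGATACGCACCTAAAG-3'

The forward primer matches the template at positions 92–103.
Reverse complement of the reverse primer: ACGCACCTAAAG. This occurs on the top strand at positions 145–156.
The product is the template from position 92 through 156 (65 bp).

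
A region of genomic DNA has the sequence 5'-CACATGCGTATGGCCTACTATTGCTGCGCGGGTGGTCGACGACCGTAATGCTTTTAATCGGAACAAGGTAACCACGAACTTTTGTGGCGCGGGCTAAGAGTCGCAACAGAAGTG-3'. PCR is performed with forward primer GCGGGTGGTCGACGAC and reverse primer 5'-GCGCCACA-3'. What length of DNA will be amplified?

63 bp

Forward primer GCGGGTGGTCGACGAC is found on the top strand at positions 28–43.
Reverse complement of the reverse primer: TGTGGCGC. This occurs on the top strand at positions 83–90.
Product length = (reverse-primer end) − (forward-primer start) + 1 = 90 − 28 + 1 = 63 bp.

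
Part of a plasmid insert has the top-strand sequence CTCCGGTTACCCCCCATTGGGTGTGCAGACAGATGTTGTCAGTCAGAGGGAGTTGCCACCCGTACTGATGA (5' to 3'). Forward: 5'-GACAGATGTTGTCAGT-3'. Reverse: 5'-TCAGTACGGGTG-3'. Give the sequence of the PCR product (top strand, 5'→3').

5'-GACAGATGTTGTCAGTCAGAGGGAGTTGCCACCCGTACTGA-3'

Forward primer GACAGATGTTGTCAGT is found on the top strand at positions 28–43.
Taking the reverse complement of TCAGTACGGGTG gives CACCCGTACTGA, found at positions 57–68 on the template; the primer anneals here to the top strand with its 3' end pointing upstream.
The product is the template from position 28 through 68 (41 bp).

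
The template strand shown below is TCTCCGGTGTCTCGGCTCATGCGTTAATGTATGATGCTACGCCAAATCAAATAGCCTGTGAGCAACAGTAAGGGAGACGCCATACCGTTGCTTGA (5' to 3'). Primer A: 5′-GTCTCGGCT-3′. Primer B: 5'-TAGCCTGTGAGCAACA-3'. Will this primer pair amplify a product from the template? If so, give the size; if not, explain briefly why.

Primer A (GTCTCGGCT) matches the top strand at positions 9–17 (3' end points downstream).
Primer B (TAGCCTGTGAGCAACA) also matches the top strand directly, at positions 52–67 — its reverse complement TGTTGCTCACAGGCTA is not present.
Both primers anneal to the bottom strand with 3' ends pointing the same way, so neither can prime synthesis back toward the other.

No product — both primers anneal to the same strand and extend in the same direction.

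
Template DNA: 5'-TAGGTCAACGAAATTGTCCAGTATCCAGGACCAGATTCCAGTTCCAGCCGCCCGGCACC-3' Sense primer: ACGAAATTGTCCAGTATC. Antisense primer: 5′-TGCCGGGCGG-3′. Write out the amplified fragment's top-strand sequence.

Scanning the template, ACGAAATTGTCCAGTATC occurs at positions 8–25; this primer anneals to the bottom strand there with its 3' end pointing downstream.
Taking the reverse complement of TGCCGGGCGG gives CCGCCCGGCA, found at positions 48–57 on the template; the primer anneals here to the top strand with its 3' end pointing upstream.
The product is the template from position 8 through 57 (50 bp).

5'-ACGAAATTGTCCAGTATCCAGGACCAGATTCCAGTTCCAGCCGCCCGGCA-3'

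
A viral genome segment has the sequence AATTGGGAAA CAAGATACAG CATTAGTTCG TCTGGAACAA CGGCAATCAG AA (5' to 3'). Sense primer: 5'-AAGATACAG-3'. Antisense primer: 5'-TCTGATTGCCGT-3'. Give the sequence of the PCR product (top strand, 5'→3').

5'-AAGATACAGCATTAGTTCGTCTGGAACAACGGCAATCAGA-3'

Forward primer AAGATACAG is found on the top strand at positions 12–20.
Taking the reverse complement of TCTGATTGCCGT gives ACGGCAATCAGA, found at positions 40–51 on the template; the primer anneals here to the top strand with its 3' end pointing upstream.
The product is the template from position 12 through 51 (40 bp).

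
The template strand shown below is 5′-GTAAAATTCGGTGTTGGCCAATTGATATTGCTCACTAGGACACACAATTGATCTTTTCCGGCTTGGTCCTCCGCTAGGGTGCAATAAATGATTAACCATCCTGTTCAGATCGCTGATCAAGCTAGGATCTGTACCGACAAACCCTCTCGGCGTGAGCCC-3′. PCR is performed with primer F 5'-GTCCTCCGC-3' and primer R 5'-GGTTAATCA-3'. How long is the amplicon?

The forward primer matches the template at positions 66–74.
Taking the reverse complement of GGTTAATCA gives TGATTAACC, found at positions 89–97 on the template; the primer anneals here to the top strand with its 3' end pointing upstream.
Amplicon spans positions 66–97: 32 bp.

32 bp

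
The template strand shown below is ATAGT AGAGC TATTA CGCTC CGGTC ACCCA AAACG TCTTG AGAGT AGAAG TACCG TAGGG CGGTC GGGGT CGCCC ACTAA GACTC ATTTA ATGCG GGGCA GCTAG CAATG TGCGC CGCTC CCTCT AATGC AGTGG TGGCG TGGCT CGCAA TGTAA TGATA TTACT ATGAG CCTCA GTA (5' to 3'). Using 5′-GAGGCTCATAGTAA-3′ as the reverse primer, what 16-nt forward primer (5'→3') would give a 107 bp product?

5'-GGTCGCCCACTAAGAC-3'

The reverse primer's reverse complement TTACTATGAGCCTC matches the template at positions 161–174, so the product ends at position 174.
A 107 bp product then starts at position 174 − 107 + 1 = 68.
The forward primer is identical to the top strand there: GGTCGCCCACTAAGAC.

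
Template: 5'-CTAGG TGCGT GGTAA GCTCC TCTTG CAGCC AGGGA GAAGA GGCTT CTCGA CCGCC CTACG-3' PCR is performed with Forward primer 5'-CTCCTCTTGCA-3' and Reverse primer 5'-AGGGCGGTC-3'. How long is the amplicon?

41 bp

The forward primer matches the template at positions 17–27.
Reverse complement of the reverse primer: GACCGCCCT. This occurs on the top strand at positions 49–57.
Product length = (reverse-primer end) − (forward-primer start) + 1 = 57 − 17 + 1 = 41 bp.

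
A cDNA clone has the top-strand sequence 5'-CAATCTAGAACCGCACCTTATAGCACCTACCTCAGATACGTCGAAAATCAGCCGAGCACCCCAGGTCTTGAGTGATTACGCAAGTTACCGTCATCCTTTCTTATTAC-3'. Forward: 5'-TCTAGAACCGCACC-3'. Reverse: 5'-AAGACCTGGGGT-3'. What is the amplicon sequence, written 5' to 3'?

5'-TCTAGAACCGCACCTTATAGCACCTACCTCAGATACGTCGAAAATCAGCCGAGCACCCCAGGTCTT-3'

Forward primer TCTAGAACCGCACC is found on the top strand at positions 4–17.
The reverse primer's reverse complement is ACCCCAGGTCTT, which matches the template at positions 58–69.
The product is the template from position 4 through 69 (66 bp).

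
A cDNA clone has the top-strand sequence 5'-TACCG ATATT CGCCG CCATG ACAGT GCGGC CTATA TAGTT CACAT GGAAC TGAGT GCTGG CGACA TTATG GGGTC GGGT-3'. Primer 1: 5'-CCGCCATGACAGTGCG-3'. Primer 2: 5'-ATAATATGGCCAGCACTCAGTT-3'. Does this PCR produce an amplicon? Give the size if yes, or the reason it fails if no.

Primer 2 (ATAATATGGCCAGCACTCAGTT) does not match the top strand, and its reverse complement AACTGAGTGCTGGCCATATTAT does not match either.
With no annealing site for primer 2, no amplification occurs.

No product — primer 2 has no binding site in the template.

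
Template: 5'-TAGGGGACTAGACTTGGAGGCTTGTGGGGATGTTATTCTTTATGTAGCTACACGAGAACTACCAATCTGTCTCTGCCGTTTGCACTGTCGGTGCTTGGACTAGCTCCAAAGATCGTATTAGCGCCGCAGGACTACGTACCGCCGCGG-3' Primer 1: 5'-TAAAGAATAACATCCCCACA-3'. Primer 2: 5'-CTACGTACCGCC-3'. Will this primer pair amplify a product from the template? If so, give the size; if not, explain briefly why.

Primer 1 (TAAAGAATAACATCCCCACA) has reverse complement TGTGGGGATGTTATTCTTTA, which matches the top strand at positions 23–42; primer 1 anneals to the top strand there with its 3' end pointing upstream toward position 23.
Primer 2 (CTACGTACCGCC) matches the top strand directly at positions 132–143; it anneals to the bottom strand with its 3' end pointing downstream toward position 143.
The 3' ends diverge (primer 1 extends toward position 1, primer 2 toward position 147), so the primers never converge on a shared product.

No product — the primers' 3' ends point away from each other.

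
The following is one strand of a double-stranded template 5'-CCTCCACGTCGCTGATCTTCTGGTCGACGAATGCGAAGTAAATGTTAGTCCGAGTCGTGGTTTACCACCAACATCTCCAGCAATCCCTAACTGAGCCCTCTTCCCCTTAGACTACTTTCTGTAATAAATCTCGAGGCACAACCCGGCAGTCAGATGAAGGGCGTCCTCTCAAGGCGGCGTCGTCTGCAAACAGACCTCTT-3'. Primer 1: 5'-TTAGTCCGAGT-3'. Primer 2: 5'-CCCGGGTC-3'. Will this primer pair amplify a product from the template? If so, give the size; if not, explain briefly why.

Primer 2 (CCCGGGTC) does not match the top strand, and its reverse complement GACCCGGG does not match either.
With no annealing site for primer 2, no amplification occurs.

No product — primer 2 has no binding site in the template.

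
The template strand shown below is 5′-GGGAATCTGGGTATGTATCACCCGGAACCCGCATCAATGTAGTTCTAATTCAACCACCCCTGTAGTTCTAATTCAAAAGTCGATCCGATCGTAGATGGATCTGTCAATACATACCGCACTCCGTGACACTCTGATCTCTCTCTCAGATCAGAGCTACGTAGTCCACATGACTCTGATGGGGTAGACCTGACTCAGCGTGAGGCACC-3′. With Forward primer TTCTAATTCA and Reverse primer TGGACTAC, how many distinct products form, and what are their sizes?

The forward primer TTCTAATTCA matches the top strand at positions 43–52, 66–75.
The reverse primer's reverse complement is GTAGTCCA, matching at positions 158–165.
Each forward site pairs with the reverse site to give a product ending at position 165: sizes 123, 100 bp.

Two products: 123 bp, 100 bp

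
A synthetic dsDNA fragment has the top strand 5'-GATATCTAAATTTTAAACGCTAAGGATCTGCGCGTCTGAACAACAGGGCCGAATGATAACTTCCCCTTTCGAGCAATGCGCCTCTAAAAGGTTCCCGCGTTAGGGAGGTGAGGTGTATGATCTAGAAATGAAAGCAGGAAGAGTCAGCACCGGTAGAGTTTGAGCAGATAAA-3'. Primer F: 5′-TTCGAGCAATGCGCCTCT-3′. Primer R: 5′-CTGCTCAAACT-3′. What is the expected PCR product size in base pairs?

100 bp

Scanning the template, TTCGAGCAATGCGCCTCT occurs at positions 68–85; this primer anneals to the bottom strand there with its 3' end pointing downstream.
The reverse primer's reverse complement is AGTTTGAGCAG, which matches the template at positions 157–167.
The product runs from position 68 to position 167, so its length is 167 − 68 + 1 = 100 bp.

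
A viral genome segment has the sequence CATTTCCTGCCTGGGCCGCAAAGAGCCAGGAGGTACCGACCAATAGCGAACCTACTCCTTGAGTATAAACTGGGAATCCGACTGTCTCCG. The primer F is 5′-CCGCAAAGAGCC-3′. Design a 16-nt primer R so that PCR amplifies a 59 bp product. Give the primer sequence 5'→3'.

5'-CCCAGTTTATACTCAA-3'

The forward primer binds at positions 16–27, so a 59 bp product ends at position 16 + 59 − 1 = 74.
The reverse primer anneals to the top strand over positions 59–74, i.e. to TTGAGTATAAACTGGG.
Its sequence written 5'→3' is the reverse complement: CCCAGTTTATACTCAA.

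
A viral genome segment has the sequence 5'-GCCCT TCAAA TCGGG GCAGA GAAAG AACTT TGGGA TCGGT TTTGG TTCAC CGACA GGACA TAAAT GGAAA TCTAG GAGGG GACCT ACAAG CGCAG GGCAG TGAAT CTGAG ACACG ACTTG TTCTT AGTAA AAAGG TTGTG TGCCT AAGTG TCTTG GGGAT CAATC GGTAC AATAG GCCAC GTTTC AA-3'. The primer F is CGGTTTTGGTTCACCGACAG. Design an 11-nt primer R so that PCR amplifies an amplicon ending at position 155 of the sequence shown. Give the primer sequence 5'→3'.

The forward primer binds at positions 37–56; the product's 3' end on the top strand is position 155.
The reverse primer anneals to the top strand over positions 145–155, i.e. to TAAGTGTCTTG.
Its sequence written 5'→3' is the reverse complement: CAAGACACTTA.

5'-CAAGACACTTA-3'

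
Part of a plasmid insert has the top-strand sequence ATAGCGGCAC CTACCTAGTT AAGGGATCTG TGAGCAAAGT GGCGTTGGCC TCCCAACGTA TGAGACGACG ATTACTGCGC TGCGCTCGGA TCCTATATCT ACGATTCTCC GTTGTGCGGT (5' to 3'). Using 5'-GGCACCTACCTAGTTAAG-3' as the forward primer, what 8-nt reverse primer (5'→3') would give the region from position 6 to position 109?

The product's 3' end on the top strand is position 109.
The reverse primer anneals to the top strand over positions 102–109, i.e. to CGATTCTC.
Its sequence written 5'→3' is the reverse complement: GAGAATCG.

5'-GAGAATCG-3'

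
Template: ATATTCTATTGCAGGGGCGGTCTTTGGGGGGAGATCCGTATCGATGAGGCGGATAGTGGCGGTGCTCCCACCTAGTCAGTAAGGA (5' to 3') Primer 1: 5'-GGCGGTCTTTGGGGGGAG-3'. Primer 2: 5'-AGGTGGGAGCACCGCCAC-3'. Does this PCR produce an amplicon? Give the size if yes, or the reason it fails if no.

Yes — a 58 bp product.

Primer 1 (GGCGGTCTTTGGGGGGAG) matches the top strand at positions 16–33; it acts as a forward primer.
Primer 2's reverse complement is GTGGCGGTGCTCCCACCT, matching the top strand at positions 56–73; it acts as a reverse primer.
The 3' ends face each other across positions 16–73, giving a 58 bp product.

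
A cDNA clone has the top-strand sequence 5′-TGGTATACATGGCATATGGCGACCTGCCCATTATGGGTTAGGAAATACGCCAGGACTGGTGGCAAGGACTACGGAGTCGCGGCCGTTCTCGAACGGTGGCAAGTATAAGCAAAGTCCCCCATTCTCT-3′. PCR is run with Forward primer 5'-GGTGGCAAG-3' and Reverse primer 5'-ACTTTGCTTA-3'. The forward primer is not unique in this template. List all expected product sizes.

58 bp, 21 bp

The forward primer GGTGGCAAG matches the top strand at positions 58–66, 95–103.
The reverse primer's reverse complement is TAAGCAAAGT, matching at positions 106–115.
Each forward site pairs with the reverse site to give a product ending at position 115: sizes 58, 21 bp.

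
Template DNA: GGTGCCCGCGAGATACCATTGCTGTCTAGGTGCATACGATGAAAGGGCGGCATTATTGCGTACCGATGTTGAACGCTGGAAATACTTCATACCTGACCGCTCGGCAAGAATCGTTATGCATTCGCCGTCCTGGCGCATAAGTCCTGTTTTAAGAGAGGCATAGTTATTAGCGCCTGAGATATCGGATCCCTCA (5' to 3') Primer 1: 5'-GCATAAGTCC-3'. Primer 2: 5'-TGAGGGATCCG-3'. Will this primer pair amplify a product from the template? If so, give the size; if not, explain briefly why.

Yes — a 59 bp product.

Primer 1 (GCATAAGTCC) matches the top strand at positions 135–144; it acts as a forward primer.
Primer 2's reverse complement is CGGATCCCTCA, matching the top strand at positions 183–193; it acts as a reverse primer.
The 3' ends face each other across positions 135–193, giving a 59 bp product.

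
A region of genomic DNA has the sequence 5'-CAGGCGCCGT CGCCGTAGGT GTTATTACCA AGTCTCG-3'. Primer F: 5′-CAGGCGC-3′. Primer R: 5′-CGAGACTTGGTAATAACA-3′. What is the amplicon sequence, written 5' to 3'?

Forward primer CAGGCGC is found on the top strand at positions 1–7.
Reverse complement of the reverse primer: TGTTATTACCAAGTCTCG. This occurs on the top strand at positions 20–37.
The product is the template from position 1 through 37 (37 bp).

5'-CAGGCGCCGTCGCCGTAGGTGTTATTACCAAGTCTCG-3'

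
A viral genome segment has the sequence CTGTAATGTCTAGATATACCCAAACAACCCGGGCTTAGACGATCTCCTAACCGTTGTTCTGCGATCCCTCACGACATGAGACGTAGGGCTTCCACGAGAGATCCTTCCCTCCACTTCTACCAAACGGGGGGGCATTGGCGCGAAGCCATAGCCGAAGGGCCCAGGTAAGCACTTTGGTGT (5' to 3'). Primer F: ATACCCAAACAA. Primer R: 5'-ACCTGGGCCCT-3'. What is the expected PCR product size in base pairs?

151 bp

The forward primer matches the template at positions 16–27.
The reverse primer's reverse complement is AGGGCCCAGGT, which matches the template at positions 156–166.
Amplicon spans positions 16–166: 151 bp.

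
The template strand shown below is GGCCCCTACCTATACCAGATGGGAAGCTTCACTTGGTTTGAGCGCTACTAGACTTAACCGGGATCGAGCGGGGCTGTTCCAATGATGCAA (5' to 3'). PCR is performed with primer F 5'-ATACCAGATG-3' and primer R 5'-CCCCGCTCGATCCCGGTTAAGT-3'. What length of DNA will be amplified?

Forward primer ATACCAGATG is found on the top strand at positions 12–21.
The reverse primer's reverse complement is ACTTAACCGGGATCGAGCGGGG, which matches the template at positions 52–73.
Amplicon spans positions 12–73: 62 bp.

62 bp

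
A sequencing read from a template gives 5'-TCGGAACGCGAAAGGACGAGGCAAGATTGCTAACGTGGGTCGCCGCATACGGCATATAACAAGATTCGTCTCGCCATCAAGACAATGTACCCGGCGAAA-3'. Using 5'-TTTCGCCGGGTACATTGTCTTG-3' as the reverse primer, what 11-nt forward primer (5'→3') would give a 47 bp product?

5'-CATATAACAAG-3'

The reverse primer's reverse complement CAAGACAATGTACCCGGCGAAA matches the template at positions 78–99, so the product ends at position 99.
A 47 bp product then starts at position 99 − 47 + 1 = 53.
The forward primer is identical to the top strand there: CATATAACAAG.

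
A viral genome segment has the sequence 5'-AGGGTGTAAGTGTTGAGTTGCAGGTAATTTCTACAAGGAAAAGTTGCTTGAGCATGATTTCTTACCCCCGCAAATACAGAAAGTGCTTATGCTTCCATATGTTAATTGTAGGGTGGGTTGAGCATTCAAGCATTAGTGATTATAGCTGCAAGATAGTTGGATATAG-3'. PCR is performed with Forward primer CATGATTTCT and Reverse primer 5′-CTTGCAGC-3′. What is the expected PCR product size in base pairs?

The forward primer matches the template at positions 53–62.
Taking the reverse complement of CTTGCAGC gives GCTGCAAG, found at positions 145–152 on the template; the primer anneals here to the top strand with its 3' end pointing upstream.
Product length = (reverse-primer end) − (forward-primer start) + 1 = 152 − 53 + 1 = 100 bp.

100 bp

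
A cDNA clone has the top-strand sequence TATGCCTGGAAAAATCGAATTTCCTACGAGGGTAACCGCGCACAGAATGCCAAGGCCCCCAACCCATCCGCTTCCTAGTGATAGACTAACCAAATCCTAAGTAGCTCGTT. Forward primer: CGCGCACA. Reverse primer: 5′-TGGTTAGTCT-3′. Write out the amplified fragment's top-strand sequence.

5'-CGCGCACAGAATGCCAAGGCCCCCAACCCATCCGCTTCCTAGTGATAGACTAACCA-3'

Forward primer CGCGCACA is found on the top strand at positions 37–44.
Taking the reverse complement of TGGTTAGTCT gives AGACTAACCA, found at positions 83–92 on the template; the primer anneals here to the top strand with its 3' end pointing upstream.
The product is the template from position 37 through 92 (56 bp).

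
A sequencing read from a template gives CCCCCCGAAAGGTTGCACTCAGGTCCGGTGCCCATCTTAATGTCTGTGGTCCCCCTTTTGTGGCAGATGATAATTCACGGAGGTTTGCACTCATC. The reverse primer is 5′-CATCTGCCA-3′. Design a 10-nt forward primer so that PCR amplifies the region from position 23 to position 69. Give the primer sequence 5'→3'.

The reverse primer's reverse complement TGGCAGATG matches the template at positions 61–69; the product starts at position 23.
The forward primer is identical to the top strand over positions 23–32: GTCCGGTGCC.

5'-GTCCGGTGCC-3'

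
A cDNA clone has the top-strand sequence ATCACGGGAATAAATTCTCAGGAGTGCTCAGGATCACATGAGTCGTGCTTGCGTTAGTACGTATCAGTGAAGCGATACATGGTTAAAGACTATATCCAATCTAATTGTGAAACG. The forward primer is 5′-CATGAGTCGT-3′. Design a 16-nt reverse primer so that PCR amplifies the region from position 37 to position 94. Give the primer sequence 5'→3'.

5'-TATAGTCTTTAACCAT-3'

The product's 3' end on the top strand is position 94.
The reverse primer anneals to the top strand over positions 79–94, i.e. to ATGGTTAAAGACTATA.
Its sequence written 5'→3' is the reverse complement: TATAGTCTTTAACCAT.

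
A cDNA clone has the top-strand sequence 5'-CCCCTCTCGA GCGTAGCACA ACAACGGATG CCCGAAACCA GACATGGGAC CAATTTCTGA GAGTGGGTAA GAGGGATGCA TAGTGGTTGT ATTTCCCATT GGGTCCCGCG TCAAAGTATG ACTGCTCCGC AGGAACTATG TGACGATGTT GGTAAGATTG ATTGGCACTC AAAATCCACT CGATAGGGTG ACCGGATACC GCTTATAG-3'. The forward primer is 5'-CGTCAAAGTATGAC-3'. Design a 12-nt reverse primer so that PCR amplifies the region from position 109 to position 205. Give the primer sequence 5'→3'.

5'-TAAGCGGTATCC-3'

The product's 3' end on the top strand is position 205.
The reverse primer anneals to the top strand over positions 194–205, i.e. to GGATACCGCTTA.
Its sequence written 5'→3' is the reverse complement: TAAGCGGTATCC.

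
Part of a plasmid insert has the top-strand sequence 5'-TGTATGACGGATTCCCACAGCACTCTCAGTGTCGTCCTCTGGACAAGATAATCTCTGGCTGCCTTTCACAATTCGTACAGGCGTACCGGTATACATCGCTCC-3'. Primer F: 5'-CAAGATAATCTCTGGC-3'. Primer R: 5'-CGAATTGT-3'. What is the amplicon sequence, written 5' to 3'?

5'-CAAGATAATCTCTGGCTGCCTTTCACAATTCG-3'

The forward primer matches the template at positions 44–59.
Taking the reverse complement of CGAATTGT gives ACAATTCG, found at positions 68–75 on the template; the primer anneals here to the top strand with its 3' end pointing upstream.
The product is the template from position 44 through 75 (32 bp).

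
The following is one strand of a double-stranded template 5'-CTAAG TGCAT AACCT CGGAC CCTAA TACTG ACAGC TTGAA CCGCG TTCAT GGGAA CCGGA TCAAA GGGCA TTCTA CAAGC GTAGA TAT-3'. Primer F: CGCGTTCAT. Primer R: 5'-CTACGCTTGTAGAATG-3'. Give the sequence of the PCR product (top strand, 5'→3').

Scanning the template, CGCGTTCAT occurs at positions 42–50; this primer anneals to the bottom strand there with its 3' end pointing downstream.
Reverse complement of the reverse primer: CATTCTACAAGCGTAG. This occurs on the top strand at positions 69–84.
The product is the template from position 42 through 84 (43 bp).

5'-CGCGTTCATGGGAACCGGATCAAAGGGCATTCTACAAGCGTAG-3'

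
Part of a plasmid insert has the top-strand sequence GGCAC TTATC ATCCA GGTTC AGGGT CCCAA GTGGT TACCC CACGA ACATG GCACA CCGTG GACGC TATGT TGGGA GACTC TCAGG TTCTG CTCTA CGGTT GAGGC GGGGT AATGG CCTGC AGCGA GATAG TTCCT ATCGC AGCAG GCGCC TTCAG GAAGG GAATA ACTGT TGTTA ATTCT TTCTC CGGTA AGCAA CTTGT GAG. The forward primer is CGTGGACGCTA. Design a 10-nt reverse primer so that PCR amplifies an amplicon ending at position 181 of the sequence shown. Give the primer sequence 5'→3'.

5'-AAGAATTAAC-3'

The forward primer binds at positions 57–67; the product's 3' end on the top strand is position 181.
The reverse primer anneals to the top strand over positions 172–181, i.e. to GTTAATTCTT.
Its sequence written 5'→3' is the reverse complement: AAGAATTAAC.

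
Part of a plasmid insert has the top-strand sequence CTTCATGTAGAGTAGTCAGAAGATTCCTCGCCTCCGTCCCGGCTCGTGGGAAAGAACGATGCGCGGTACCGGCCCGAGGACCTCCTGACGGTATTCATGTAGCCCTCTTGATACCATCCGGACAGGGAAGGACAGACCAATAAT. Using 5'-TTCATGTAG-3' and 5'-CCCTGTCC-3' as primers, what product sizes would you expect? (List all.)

126 bp, 34 bp

The forward primer TTCATGTAG matches the top strand at positions 2–10, 94–102.
The reverse primer's reverse complement is GGACAGGG, matching at positions 120–127.
Each forward site pairs with the reverse site to give a product ending at position 127: sizes 126, 34 bp.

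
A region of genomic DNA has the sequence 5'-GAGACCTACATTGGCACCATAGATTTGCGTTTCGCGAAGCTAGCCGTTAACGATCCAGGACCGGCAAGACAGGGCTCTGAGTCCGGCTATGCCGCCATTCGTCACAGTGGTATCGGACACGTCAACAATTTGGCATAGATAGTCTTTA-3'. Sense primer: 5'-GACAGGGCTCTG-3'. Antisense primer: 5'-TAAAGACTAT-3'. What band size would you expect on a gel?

81 bp

The forward primer matches the template at positions 68–79.
The reverse primer's reverse complement is ATAGTCTTTA, which matches the template at positions 139–148.
Product length = (reverse-primer end) − (forward-primer start) + 1 = 148 − 68 + 1 = 81 bp.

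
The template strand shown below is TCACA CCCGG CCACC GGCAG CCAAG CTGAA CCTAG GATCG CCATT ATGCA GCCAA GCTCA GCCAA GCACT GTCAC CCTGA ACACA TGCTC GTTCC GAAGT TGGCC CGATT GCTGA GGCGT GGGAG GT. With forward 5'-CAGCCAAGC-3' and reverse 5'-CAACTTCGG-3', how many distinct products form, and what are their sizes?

Three products: 85 bp, 54 bp, 44 bp

The forward primer CAGCCAAGC matches the top strand at positions 18–26, 49–57, 59–67.
The reverse primer's reverse complement is CCGAAGTTG, matching at positions 94–102.
Each forward site pairs with the reverse site to give a product ending at position 102: sizes 85, 54, 44 bp.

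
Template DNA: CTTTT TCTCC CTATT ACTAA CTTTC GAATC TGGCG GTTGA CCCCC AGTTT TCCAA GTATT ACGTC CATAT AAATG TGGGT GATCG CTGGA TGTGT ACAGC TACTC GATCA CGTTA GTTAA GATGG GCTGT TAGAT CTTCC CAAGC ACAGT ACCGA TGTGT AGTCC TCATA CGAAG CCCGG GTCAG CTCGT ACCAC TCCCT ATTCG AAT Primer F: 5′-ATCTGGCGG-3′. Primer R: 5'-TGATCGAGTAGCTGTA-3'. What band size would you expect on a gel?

Forward primer ATCTGGCGG is found on the top strand at positions 28–36.
The reverse primer's reverse complement is TACAGCTACTCGATCA, which matches the template at positions 95–110.
Amplicon spans positions 28–110: 83 bp.

83 bp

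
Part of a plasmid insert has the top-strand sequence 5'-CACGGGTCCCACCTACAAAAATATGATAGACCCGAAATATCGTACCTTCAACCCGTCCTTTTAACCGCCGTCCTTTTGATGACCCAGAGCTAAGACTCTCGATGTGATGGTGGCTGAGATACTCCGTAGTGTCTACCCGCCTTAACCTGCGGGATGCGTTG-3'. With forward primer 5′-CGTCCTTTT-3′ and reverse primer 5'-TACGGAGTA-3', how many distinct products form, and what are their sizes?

The forward primer CGTCCTTTT matches the top strand at positions 54–62, 69–77.
The reverse primer's reverse complement is TACTCCGTA, matching at positions 120–128.
Each forward site pairs with the reverse site to give a product ending at position 128: sizes 75, 60 bp.

Two products: 75 bp, 60 bp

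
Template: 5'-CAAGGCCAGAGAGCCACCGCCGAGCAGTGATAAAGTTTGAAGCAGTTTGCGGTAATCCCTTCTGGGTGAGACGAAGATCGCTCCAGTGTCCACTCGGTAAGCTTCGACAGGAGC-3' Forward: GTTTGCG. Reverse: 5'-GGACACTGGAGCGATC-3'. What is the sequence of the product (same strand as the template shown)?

5'-GTTTGCGGTAATCCCTTCTGGGTGAGACGAAGATCGCTCCAGTGTCC-3'

Forward primer GTTTGCG is found on the top strand at positions 45–51.
Reverse complement of the reverse primer: GATCGCTCCAGTGTCC. This occurs on the top strand at positions 76–91.
The product is the template from position 45 through 91 (47 bp).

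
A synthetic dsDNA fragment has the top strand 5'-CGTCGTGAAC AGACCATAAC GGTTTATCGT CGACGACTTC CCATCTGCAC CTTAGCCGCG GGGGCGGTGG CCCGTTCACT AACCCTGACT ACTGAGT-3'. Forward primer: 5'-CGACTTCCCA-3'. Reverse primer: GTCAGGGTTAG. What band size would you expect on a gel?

56 bp

The forward primer matches the template at positions 34–43.
The reverse primer's reverse complement is CTAACCCTGAC, which matches the template at positions 79–89.
Amplicon spans positions 34–89: 56 bp.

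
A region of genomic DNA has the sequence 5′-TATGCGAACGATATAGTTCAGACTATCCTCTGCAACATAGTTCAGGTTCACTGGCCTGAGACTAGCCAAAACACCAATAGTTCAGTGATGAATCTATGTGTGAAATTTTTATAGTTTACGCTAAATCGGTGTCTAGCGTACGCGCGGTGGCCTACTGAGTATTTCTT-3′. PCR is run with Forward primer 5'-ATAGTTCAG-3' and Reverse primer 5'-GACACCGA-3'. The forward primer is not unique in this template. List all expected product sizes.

121 bp, 97 bp, 57 bp

The forward primer ATAGTTCAG matches the top strand at positions 13–21, 37–45, 77–85.
The reverse primer's reverse complement is TCGGTGTC, matching at positions 126–133.
Each forward site pairs with the reverse site to give a product ending at position 133: sizes 121, 97, 57 bp.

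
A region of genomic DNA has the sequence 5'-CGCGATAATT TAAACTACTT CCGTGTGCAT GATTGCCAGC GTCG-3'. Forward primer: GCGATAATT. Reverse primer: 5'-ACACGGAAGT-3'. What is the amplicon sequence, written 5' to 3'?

5'-GCGATAATTTAAACTACTTCCGTGT-3'

The forward primer matches the template at positions 2–10.
Taking the reverse complement of ACACGGAAGT gives ACTTCCGTGT, found at positions 17–26 on the template; the primer anneals here to the top strand with its 3' end pointing upstream.
The product is the template from position 2 through 26 (25 bp).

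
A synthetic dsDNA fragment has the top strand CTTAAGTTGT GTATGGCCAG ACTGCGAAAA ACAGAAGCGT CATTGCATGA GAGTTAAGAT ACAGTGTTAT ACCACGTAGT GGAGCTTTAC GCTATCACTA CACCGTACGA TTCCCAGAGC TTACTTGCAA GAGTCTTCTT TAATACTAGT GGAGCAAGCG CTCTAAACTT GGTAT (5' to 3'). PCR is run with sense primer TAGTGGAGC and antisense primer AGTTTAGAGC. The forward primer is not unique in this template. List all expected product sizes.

93 bp, 23 bp

The forward primer TAGTGGAGC matches the top strand at positions 77–85, 147–155.
The reverse primer's reverse complement is GCTCTAAACT, matching at positions 160–169.
Each forward site pairs with the reverse site to give a product ending at position 169: sizes 93, 23 bp.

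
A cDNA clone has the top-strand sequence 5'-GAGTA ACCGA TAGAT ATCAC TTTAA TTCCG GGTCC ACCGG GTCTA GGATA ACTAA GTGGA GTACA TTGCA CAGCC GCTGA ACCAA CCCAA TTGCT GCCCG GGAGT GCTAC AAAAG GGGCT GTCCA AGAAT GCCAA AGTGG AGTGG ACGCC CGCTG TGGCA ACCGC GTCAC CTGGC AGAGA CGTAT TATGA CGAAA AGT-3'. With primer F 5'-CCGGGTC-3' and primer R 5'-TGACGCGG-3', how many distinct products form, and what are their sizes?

Two products: 142 bp, 133 bp

The forward primer CCGGGTC matches the top strand at positions 28–34, 37–43.
The reverse primer's reverse complement is CCGCGTCA, matching at positions 162–169.
Each forward site pairs with the reverse site to give a product ending at position 169: sizes 142, 133 bp.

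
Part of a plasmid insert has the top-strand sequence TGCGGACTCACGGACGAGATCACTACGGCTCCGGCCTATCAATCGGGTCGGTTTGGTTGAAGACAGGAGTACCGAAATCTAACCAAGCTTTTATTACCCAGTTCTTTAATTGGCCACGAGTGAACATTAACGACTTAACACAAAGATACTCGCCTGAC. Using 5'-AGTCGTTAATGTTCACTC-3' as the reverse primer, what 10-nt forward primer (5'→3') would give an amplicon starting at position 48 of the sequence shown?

The reverse primer's reverse complement GAGTGAACATTAACGACT matches the template at positions 118–135; the product starts at position 48.
The forward primer is identical to the top strand over positions 48–57: TCGGTTTGGT.

5'-TCGGTTTGGT-3'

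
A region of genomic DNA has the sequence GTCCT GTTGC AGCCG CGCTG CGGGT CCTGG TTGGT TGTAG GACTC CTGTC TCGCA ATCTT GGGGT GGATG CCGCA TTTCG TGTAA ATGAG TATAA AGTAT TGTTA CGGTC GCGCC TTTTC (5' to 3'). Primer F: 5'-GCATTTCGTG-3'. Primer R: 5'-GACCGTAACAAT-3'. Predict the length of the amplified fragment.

38 bp

The forward primer matches the template at positions 73–82.
Taking the reverse complement of GACCGTAACAAT gives ATTGTTACGGTC, found at positions 99–110 on the template; the primer anneals here to the top strand with its 3' end pointing upstream.
Product length = (reverse-primer end) − (forward-primer start) + 1 = 110 − 73 + 1 = 38 bp.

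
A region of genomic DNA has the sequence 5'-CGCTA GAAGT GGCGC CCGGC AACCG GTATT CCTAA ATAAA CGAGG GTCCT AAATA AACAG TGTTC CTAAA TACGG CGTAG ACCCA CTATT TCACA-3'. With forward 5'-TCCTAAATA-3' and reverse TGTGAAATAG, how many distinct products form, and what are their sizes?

The forward primer TCCTAAATA matches the top strand at positions 30–38, 47–55, 64–72.
The reverse primer's reverse complement is CTATTTCACA, matching at positions 86–95.
Each forward site pairs with the reverse site to give a product ending at position 95: sizes 66, 49, 32 bp.

Three products: 66 bp, 49 bp, 32 bp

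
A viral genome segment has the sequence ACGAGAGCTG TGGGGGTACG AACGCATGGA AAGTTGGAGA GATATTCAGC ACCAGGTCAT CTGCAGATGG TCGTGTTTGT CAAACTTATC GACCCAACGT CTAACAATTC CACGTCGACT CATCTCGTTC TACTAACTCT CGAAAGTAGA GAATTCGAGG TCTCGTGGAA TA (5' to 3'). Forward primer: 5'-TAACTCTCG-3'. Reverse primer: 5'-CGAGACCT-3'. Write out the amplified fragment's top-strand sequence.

The forward primer matches the template at positions 134–142.
The reverse primer's reverse complement is AGGTCTCG, which matches the template at positions 158–165.
The product is the template from position 134 through 165 (32 bp).

5'-TAACTCTCGAAAGTAGAGAATTCGAGGTCTCG-3'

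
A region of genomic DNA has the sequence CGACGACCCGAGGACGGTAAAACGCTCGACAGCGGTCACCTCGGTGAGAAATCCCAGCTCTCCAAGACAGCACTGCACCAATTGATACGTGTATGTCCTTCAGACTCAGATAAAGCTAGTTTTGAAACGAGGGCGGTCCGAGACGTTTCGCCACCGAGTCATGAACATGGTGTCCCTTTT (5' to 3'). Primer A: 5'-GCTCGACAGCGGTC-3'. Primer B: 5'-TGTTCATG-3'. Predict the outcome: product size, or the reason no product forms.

Yes — a 144 bp product.

Primer A (GCTCGACAGCGGTC) matches the top strand at positions 24–37; it acts as a forward primer.
Primer B's reverse complement is CATGAACA, matching the top strand at positions 160–167; it acts as a reverse primer.
The 3' ends face each other across positions 24–167, giving a 144 bp product.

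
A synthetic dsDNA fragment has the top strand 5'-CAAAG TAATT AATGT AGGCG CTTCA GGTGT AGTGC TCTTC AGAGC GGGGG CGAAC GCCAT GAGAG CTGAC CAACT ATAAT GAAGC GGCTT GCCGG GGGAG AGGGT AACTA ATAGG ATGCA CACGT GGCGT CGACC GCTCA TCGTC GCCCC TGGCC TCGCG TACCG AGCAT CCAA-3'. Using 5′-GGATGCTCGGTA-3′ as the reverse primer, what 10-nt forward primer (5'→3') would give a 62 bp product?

5'-ATAGGATGCA-3'

The reverse primer's reverse complement TACCGAGCATCC matches the template at positions 161–172, so the product ends at position 172.
A 62 bp product then starts at position 172 − 62 + 1 = 111.
The forward primer is identical to the top strand there: ATAGGATGCA.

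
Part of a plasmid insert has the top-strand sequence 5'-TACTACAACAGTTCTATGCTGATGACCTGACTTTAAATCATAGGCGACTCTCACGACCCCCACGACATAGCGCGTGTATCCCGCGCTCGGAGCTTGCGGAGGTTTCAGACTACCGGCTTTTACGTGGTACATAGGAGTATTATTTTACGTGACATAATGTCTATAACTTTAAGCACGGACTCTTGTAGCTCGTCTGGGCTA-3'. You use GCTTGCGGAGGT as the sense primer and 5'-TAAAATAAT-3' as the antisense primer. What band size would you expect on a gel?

56 bp

Scanning the template, GCTTGCGGAGGT occurs at positions 92–103; this primer anneals to the bottom strand there with its 3' end pointing downstream.
Taking the reverse complement of TAAAATAAT gives ATTATTTTA, found at positions 139–147 on the template; the primer anneals here to the top strand with its 3' end pointing upstream.
Product length = (reverse-primer end) − (forward-primer start) + 1 = 147 − 92 + 1 = 56 bp.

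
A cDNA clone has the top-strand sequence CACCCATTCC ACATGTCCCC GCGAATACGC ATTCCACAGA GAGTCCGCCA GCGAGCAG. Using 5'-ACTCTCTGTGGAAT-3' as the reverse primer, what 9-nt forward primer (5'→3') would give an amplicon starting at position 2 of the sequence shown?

5'-ACCCATTCC-3'

The reverse primer's reverse complement ATTCCACAGAGAGT matches the template at positions 31–44; the product starts at position 2.
The forward primer is identical to the top strand over positions 2–10: ACCCATTCC.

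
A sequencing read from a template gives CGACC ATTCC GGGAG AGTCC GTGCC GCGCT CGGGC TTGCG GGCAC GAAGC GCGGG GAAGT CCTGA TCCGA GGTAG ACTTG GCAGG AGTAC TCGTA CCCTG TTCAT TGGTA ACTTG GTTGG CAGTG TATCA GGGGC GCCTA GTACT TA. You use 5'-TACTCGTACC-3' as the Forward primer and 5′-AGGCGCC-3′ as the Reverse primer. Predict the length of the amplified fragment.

Forward primer TACTCGTACC is found on the top strand at positions 88–97.
Reverse complement of the reverse primer: GGCGCCT. This occurs on the top strand at positions 133–139.
Amplicon spans positions 88–139: 52 bp.

52 bp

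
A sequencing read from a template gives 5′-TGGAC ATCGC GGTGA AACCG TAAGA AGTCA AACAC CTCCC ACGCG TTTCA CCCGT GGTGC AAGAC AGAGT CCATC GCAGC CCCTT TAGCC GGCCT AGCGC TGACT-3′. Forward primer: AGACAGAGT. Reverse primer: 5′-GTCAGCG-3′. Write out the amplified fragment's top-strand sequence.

Forward primer AGACAGAGT is found on the top strand at positions 62–70.
Taking the reverse complement of GTCAGCG gives CGCTGAC, found at positions 98–104 on the template; the primer anneals here to the top strand with its 3' end pointing upstream.
The product is the template from position 62 through 104 (43 bp).

5'-AGACAGAGTCCATCGCAGCCCCTTTAGCCGGCCTAGCGCTGAC-3'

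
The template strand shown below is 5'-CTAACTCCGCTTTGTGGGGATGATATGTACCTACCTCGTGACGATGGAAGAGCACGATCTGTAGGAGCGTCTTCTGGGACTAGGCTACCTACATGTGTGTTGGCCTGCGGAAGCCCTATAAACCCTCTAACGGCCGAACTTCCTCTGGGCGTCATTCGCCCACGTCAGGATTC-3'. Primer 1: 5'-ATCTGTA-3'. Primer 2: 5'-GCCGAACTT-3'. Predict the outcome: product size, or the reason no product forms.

Primer 1 (ATCTGTA) matches the top strand at positions 57–63 (3' end points downstream).
Primer 2 (GCCGAACTT) also matches the top strand directly, at positions 133–141 — its reverse complement AAGTTCGGC is not present.
Both primers anneal to the bottom strand with 3' ends pointing the same way, so neither can prime synthesis back toward the other.

No product — both primers anneal to the same strand and extend in the same direction.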